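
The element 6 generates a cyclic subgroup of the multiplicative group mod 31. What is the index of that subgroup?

By Lagrange's theorem, ord_31(6) divides φ(31) = 31 − 1 = 30 = 2 · 3 · 5.
Divisors of 30: 1, 2, 3, 5, 6, 10, 15, 30.
Compute 6^d (mod 31) for the divisors d until we hit 1:
6^1 ≡ 6
6^2 ≡ 5
6^3 ≡ 30
6^5 ≡ 26
6^6 ≡ 1
So ord_31(6) = 6, hence |⟨6⟩| = 6.
The index is φ(31) / ord(6) = 30 / 6 = 5.

5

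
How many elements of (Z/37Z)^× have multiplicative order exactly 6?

2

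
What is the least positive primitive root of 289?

φ(289) = φ(17^2) = 17·(17−1) = 272 = 2^4 · 17.
Test candidates g = 2, 3, … against the prime factors q ∈ {2, 17} of φ(289): g is a generator iff g^(272/q) ≢ 1 for every such q.
g = 2: 2^136 ≡ 1 — hits 1, so not a primitive root.
g = 3: 3^136 ≡ 288; 3^16 ≡ 171 — none is 1, so 3 is a primitive root.
The smallest primitive root modulo 289 is 3.

3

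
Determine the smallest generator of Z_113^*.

3

φ(113) = 113 − 1 = 112 = 2^4 · 7.
Test candidates g = 2, 3, … against the prime factors q ∈ {2, 7} of φ(113): g is a generator iff g^(112/q) ≢ 1 for every such q.
g = 2: 2^56 ≡ 1 — hits 1, so not a primitive root.
g = 3: 3^56 ≡ 112; 3^16 ≡ 49 — none is 1, so 3 is a primitive root.
The smallest primitive root modulo 113 is 3.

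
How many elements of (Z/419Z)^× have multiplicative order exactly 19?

18

φ(419) = 419 − 1 = 418 = 2 · 11 · 19.
In a cyclic group of order 418, there are φ(d) elements of order d for each divisor d of 418, and zero for non-divisors.
19 | 418, and φ(19) = 19 − 1 = 18.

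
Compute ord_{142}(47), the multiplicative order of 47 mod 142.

70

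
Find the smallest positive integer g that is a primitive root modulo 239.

7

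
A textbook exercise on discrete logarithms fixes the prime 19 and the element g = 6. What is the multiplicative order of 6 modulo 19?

ord(6) | φ(19) = 19 − 1 = 18 = 2 · 3^2.
Divisors of 18: 1, 2, 3, 6, 9, 18.
Compute 6^d (mod 19) for the divisors d until we hit 1:
6^1 ≡ 6 (mod 19)
6^2 ≡ 17 (mod 19)
6^3 ≡ 7 (mod 19)
6^6 ≡ 11 (mod 19)
6^9 ≡ 1 (mod 19) ✓
So ord_19(6) = 9.

9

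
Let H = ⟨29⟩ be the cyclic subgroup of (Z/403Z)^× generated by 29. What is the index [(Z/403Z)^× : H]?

Since 29 ∈ (Z/403Z)^×, its order divides φ(403) = φ(13·31) = (13−1)·(31−1) = 12·30 = 360 = 2^3 · 3^2 · 5.
Divisors of 360: 1, 2, 3, 4, 5, 6, 8, 9, 10, 12, 15, 18, 20, 24, 30, 36, 40, 45, 60, 72, 90, 120, 180, 360.
Evaluate successive powers at the divisors of 360:
29^1 ≡ 29 (mod 403)
29^2 ≡ 35 (mod 403)
29^3 ≡ 209 (mod 403)
29^4 ≡ 16 (mod 403)
29^5 ≡ 61 (mod 403)
29^6 ≡ 157 (mod 403)
29^8 ≡ 256 (mod 403)
29^9 ≡ 170 (mod 403)
29^10 ≡ 94 (mod 403)
29^12 ≡ 66 (mod 403)
29^15 ≡ 92 (mod 403)
29^18 ≡ 287 (mod 403)
29^20 ≡ 373 (mod 403)
29^24 ≡ 326 (mod 403)
29^30 ≡ 1 (mod 403) ✓
The order of 29 is 30, so the subgroup it generates has 30 elements.
The index is φ(403) / ord(29) = 360 / 30 = 12.

12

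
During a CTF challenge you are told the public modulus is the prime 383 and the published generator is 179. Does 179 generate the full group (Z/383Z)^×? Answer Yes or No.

φ(383) = 383 − 1 = 382 = 2 · 191.
An element g generates (Z/383Z)^× iff g^(382/q) ≢ 1 (mod 383) for each prime q ∈ {2, 191}.
179^191 ≡ 382 (mod 383)  [q = 2: ≢ 1 ✓]
179^2 ≡ 252 (mod 383)  [q = 191: ≢ 1 ✓]
None equal 1, so ord_383(179) = 382: 179 is a primitive root.

Yes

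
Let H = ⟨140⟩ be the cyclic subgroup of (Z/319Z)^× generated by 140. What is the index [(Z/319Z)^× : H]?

4

The order of 140 must divide φ(319) = φ(11·29) = (11−1)·(29−1) = 10·28 = 280 = 2^3 · 5 · 7.
Divisors of 280: 1, 2, 4, 5, 7, 8, 10, 14, 20, 28, 35, 40, 56, 70, 140, 280.
Evaluate successive powers at the divisors of 280:
140^1 ≡ 140
140^2 ≡ 141
140^4 ≡ 103
140^5 ≡ 65
140^7 ≡ 233
140^8 ≡ 82
140^10 ≡ 78
140^14 ≡ 59
140^20 ≡ 23
140^28 ≡ 291
140^35 ≡ 175
140^40 ≡ 210
140^56 ≡ 146
140^70 ≡ 1
So ord_319(140) = 70, hence |⟨140⟩| = 70.
Index = |(Z/319Z)^×| / |⟨140⟩| = 280 / 70 = 4.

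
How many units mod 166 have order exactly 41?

40

φ(166) = φ(2)·φ(83) = 1·82 = 82 = 2 · 41.
(Z/166Z)^× is cyclic (|G| = 82); a cyclic group of order m has exactly φ(d) elements of each order d | m, and none otherwise.
41 | 82, and φ(41) = 41 − 1 = 40.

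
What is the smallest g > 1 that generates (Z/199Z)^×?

3

φ(199) = 199 − 1 = 198 = 2 · 3^2 · 11.
g is a primitive root iff g^(198/q) ≢ 1 (mod 199) for each prime q ∈ {2, 3, 11}.
g = 2: 2^99 ≡ 1 — hits 1, so not a primitive root.
g = 3: 3^99 ≡ 198; 3^66 ≡ 106; 3^18 ≡ 125 — none is 1, so 3 is a primitive root.
So 3 is the smallest generator of (Z/199Z)^×.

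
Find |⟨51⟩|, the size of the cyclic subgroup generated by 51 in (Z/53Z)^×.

52

ord(51) | φ(53) = 53 − 1 = 52 = 2^2 · 13.
Divisors of 52: 1, 2, 4, 13, 26, 52.
Test each divisor d:
51^1 ≡ 51 (mod 53)
51^2 ≡ 4 (mod 53)
51^4 ≡ 16 (mod 53)
51^13 ≡ 23 (mod 53)
51^26 ≡ 52 (mod 53)
51^52 ≡ 1 (mod 53) ✓
So ord_53(51) = 52.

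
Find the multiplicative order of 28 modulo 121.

110

Since 28 ∈ (Z/121Z)^×, its order divides φ(121) = φ(11^2) = 11·(11−1) = 110 = 2 · 5 · 11.
Divisors of 110: 1, 2, 5, 10, 11, 22, 55, 110.
Evaluate successive powers at the divisors of 110:
28^1 ≡ 28
28^2 ≡ 58
28^5 ≡ 54
28^10 ≡ 12
28^11 ≡ 94
28^22 ≡ 3
28^55 ≡ 120
28^110 ≡ 1
Hence ord(28) = 110.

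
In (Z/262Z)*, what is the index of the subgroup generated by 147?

ord(147) | φ(262) = φ(2)·φ(131) = 1·130 = 130 = 2 · 5 · 13.
Divisors of 130: 1, 2, 5, 10, 13, 26, 65, 130.
Evaluate successive powers at the divisors of 130:
147^1 ≡ 147
147^2 ≡ 125
147^5 ≡ 183
147^10 ≡ 215
147^13 ≡ 189
147^26 ≡ 89
147^65 ≡ 1
The order of 147 is 65, so the subgroup it generates has 65 elements.
Index = |(Z/262Z)^×| / |⟨147⟩| = 130 / 65 = 2.

2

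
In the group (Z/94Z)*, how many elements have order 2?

φ(94) = φ(2)·φ(47) = 1·46 = 46 = 2 · 23.
In a cyclic group of order 46, there are φ(d) elements of order d for each divisor d of 46, and zero for non-divisors.
2 | 46, and φ(2) = 2 − 1 = 1.

1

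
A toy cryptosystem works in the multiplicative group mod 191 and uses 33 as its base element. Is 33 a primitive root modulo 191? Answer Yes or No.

Yes

φ(191) = 191 − 1 = 190 = 2 · 5 · 19.
An element g generates (Z/191Z)^× iff g^(190/q) ≢ 1 (mod 191) for each prime q ∈ {2, 5, 19}.
33^95 ≡ 190 (mod 191)  [q = 2: ≢ 1 ✓]
33^38 ≡ 39 (mod 191)  [q = 5: ≢ 1 ✓]
33^10 ≡ 154 (mod 191)  [q = 19: ≢ 1 ✓]
Every test exponent gives a nontrivial residue, hence 33 generates the full group.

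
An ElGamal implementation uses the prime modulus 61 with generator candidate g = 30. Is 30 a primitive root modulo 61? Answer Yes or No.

φ(61) = 61 − 1 = 60 = 2^2 · 3 · 5.
An element g generates (Z/61Z)^× iff g^(60/q) ≢ 1 (mod 61) for each prime q ∈ {2, 3, 5}.
30^30 ≡ 60 (mod 61)  [q = 2: ≢ 1 ✓]
30^20 ≡ 13 (mod 61)  [q = 3: ≢ 1 ✓]
30^12 ≡ 34 (mod 61)  [q = 5: ≢ 1 ✓]
None equal 1, so ord_61(30) = 60: 30 is a primitive root.

Yes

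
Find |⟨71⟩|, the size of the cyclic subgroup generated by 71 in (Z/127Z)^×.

By Lagrange's theorem, ord_127(71) divides φ(127) = 127 − 1 = 126 = 2 · 3^2 · 7.
Divisors of 126: 1, 2, 3, 6, 7, 9, 14, 18, 21, 42, 63, 126.
Check 71^d mod 127 for each divisor in increasing order:
71^1 ≡ 71 (mod 127)
71^2 ≡ 88 (mod 127)
71^3 ≡ 25 (mod 127)
71^6 ≡ 117 (mod 127)
71^7 ≡ 52 (mod 127)
71^9 ≡ 4 (mod 127)
71^14 ≡ 37 (mod 127)
71^18 ≡ 16 (mod 127)
71^21 ≡ 19 (mod 127)
71^42 ≡ 107 (mod 127)
71^63 ≡ 1 (mod 127) ✓
The smallest such exponent is 63, so the order of 71 is 63.

63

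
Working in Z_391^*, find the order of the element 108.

176

Since 108 ∈ (Z/391Z)^×, its order divides φ(391) = φ(17·23) = (17−1)·(23−1) = 16·22 = 352 = 2^5 · 11.
Divisors of 352: 1, 2, 4, 8, 11, 16, 22, 32, 44, 88, 176, 352.
Evaluate successive powers at the divisors of 352:
108^1 ≡ 108
108^2 ≡ 325
108^4 ≡ 55
108^8 ≡ 288
108^11 ≡ 277
108^16 ≡ 52
108^22 ≡ 93
108^32 ≡ 358
108^44 ≡ 47
108^88 ≡ 254
108^176 ≡ 1
Hence ord(108) = 176.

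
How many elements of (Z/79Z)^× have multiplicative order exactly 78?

24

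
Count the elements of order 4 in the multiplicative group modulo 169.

φ(169) = φ(13^2) = 13·(13−1) = 156 = 2^2 · 3 · 13.
(Z/169Z)^× is cyclic (|G| = 156); a cyclic group of order m has exactly φ(d) elements of each order d | m, and none otherwise.
4 = 2^2 divides 156, and φ(4) = 2.

2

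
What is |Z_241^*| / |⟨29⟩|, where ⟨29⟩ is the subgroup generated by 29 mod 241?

2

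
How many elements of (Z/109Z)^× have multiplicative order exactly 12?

4

φ(109) = 109 − 1 = 108 = 2^2 · 3^3.
(Z/109Z)^× is cyclic (|G| = 108); a cyclic group of order m has exactly φ(d) elements of each order d | m, and none otherwise.
12 = 2^2 · 3 divides 108, and φ(12) = 4.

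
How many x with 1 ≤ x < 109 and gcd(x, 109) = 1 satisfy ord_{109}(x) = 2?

1

φ(109) = 109 − 1 = 108 = 2^2 · 3^3.
In a cyclic group of order 108, there are φ(d) elements of order d for each divisor d of 108, and zero for non-divisors.
2 | 108, and φ(2) = 2 − 1 = 1.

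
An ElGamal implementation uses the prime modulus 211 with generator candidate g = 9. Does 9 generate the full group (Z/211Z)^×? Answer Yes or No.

φ(211) = 211 − 1 = 210 = 2 · 3 · 5 · 7.
9 is a primitive root mod 211 iff 9^(φ(211)/q) ≢ 1 for every prime q | φ(211), i.e. q ∈ {2, 3, 5, 7}.
9^105 ≡ 1 (mod 211)  [q = 2: ≡ 1 ✗]
9^70 ≡ 14 (mod 211)  [q = 3: ≢ 1 ✓]
9^42 ≡ 107 (mod 211)  [q = 5: ≢ 1 ✓]
9^30 ≡ 123 (mod 211)  [q = 7: ≢ 1 ✓]
The check at q = 2 fails, so 9 generates a proper subgroup.

No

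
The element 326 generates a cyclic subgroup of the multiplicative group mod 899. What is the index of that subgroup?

24

ord(326) | φ(899) = φ(29·31) = (29−1)·(31−1) = 28·30 = 840 = 2^3 · 3 · 5 · 7.
Divisors of 840: 1, 2, 3, 4, 5, 6, 7, 8, 10, 12, 14, 15, 20, 21, 24, 28, 30, 35, 40, 42, 56, 60, 70, 84, 105, 120, 140, 168, 210, 280, 420, 840.
Compute 326^d (mod 899) for the divisors d until we hit 1:
326^1 ≡ 326 (mod 899)
326^2 ≡ 194 (mod 899)
326^3 ≡ 314 (mod 899)
326^4 ≡ 777 (mod 899)
326^5 ≡ 683 (mod 899)
326^6 ≡ 605 (mod 899)
326^7 ≡ 349 (mod 899)
326^8 ≡ 500 (mod 899)
326^10 ≡ 807 (mod 899)
326^12 ≡ 132 (mod 899)
326^14 ≡ 436 (mod 899)
326^15 ≡ 94 (mod 899)
326^20 ≡ 373 (mod 899)
326^21 ≡ 233 (mod 899)
326^24 ≡ 343 (mod 899)
326^28 ≡ 407 (mod 899)
326^30 ≡ 745 (mod 899)
326^35 ≡ 1 (mod 899) ✓
The order of 326 is 35, so the subgroup it generates has 35 elements.
[(Z/899Z)^× : ⟨326⟩] = 840/35 = 24.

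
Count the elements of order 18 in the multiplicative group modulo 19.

φ(19) = 19 − 1 = 18 = 2 · 3^2.
In a cyclic group of order 18, there are φ(d) elements of order d for each divisor d of 18, and zero for non-divisors.
18 = 2 · 3^2 divides 18, and φ(18) = 6.

6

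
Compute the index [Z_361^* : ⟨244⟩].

ord(244) | φ(361) = φ(19^2) = 19·(19−1) = 342 = 2 · 3^2 · 19.
Divisors of 342: 1, 2, 3, 6, 9, 18, 19, 38, 57, 114, 171, 342.
Test each divisor d:
244^1 ≡ 244
244^2 ≡ 332
244^3 ≡ 144
244^6 ≡ 159
244^9 ≡ 153
244^18 ≡ 305
244^19 ≡ 54
244^38 ≡ 28
244^57 ≡ 68
244^114 ≡ 292
244^171 ≡ 1
So ord_361(244) = 171, hence |⟨244⟩| = 171.
[(Z/361Z)^× : ⟨244⟩] = 342/171 = 2.

2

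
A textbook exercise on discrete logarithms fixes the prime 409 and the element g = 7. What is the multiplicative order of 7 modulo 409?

24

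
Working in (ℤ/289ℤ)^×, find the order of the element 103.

17

ord(103) | φ(289) = φ(17^2) = 17·(17−1) = 272 = 2^4 · 17.
Divisors of 272: 1, 2, 4, 8, 16, 17, 34, 68, 136, 272.
Evaluate successive powers at the divisors of 272:
103^1 ≡ 103 (mod 289)
103^2 ≡ 205 (mod 289)
103^4 ≡ 120 (mod 289)
103^8 ≡ 239 (mod 289)
103^16 ≡ 188 (mod 289)
103^17 ≡ 1 (mod 289) ✓
Therefore the multiplicative order of 103 modulo 289 is 17.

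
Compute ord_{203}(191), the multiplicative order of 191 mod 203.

12

The order of 191 must divide φ(203) = φ(7·29) = (7−1)·(29−1) = 6·28 = 168 = 2^3 · 3 · 7.
Divisors of 168: 1, 2, 3, 4, 6, 7, 8, 12, 14, 21, 24, 28, 42, 56, 84, 168.
Check 191^d mod 203 for each divisor in increasing order:
191^1 ≡ 191
191^2 ≡ 144
191^3 ≡ 99
191^4 ≡ 30
191^6 ≡ 57
191^7 ≡ 128
191^8 ≡ 88
191^12 ≡ 1
The smallest such exponent is 12, so the order of 191 is 12.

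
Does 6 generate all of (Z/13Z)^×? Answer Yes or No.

φ(13) = 13 − 1 = 12 = 2^2 · 3.
It suffices to check that the order of 6 is not a proper divisor of 12: compute 6^(12/q) for q ∈ {2, 3}.
6^6 ≡ 12 (mod 13)  [q = 2: ≢ 1 ✓]
6^4 ≡ 9 (mod 13)  [q = 3: ≢ 1 ✓]
Every test exponent gives a nontrivial residue, hence 6 generates the full group.

Yes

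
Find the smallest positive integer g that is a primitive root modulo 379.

2

φ(379) = 379 − 1 = 378 = 2 · 3^3 · 7.
g is a primitive root iff g^(378/q) ≢ 1 (mod 379) for each prime q ∈ {2, 3, 7}.
g = 2: 2^189 ≡ 378; 2^126 ≡ 327; 2^54 ≡ 125 — none is 1, so 2 is a primitive root.
Hence the least primitive root of 379 is 2.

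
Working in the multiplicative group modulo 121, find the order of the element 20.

55

Since 20 ∈ (Z/121Z)^×, its order divides φ(121) = φ(11^2) = 11·(11−1) = 110 = 2 · 5 · 11.
Divisors of 110: 1, 2, 5, 10, 11, 22, 55, 110.
Test each divisor d:
20^1 ≡ 20 (mod 121)
20^2 ≡ 37 (mod 121)
20^5 ≡ 34 (mod 121)
20^10 ≡ 67 (mod 121)
20^11 ≡ 9 (mod 121)
20^22 ≡ 81 (mod 121)
20^55 ≡ 1 (mod 121) ✓
So ord_121(20) = 55.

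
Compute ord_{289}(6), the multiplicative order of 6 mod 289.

By Lagrange's theorem, ord_289(6) divides φ(289) = φ(17^2) = 17·(17−1) = 272 = 2^4 · 17.
Divisors of 272: 1, 2, 4, 8, 16, 17, 34, 68, 136, 272.
Compute 6^d (mod 289) for the divisors d until we hit 1:
6^1 ≡ 6 (mod 289)
6^2 ≡ 36 (mod 289)
6^4 ≡ 140 (mod 289)
6^8 ≡ 237 (mod 289)
6^16 ≡ 103 (mod 289)
6^17 ≡ 40 (mod 289)
6^34 ≡ 155 (mod 289)
6^68 ≡ 38 (mod 289)
6^136 ≡ 288 (mod 289)
6^272 ≡ 1 (mod 289) ✓
Hence ord(6) = 272.

272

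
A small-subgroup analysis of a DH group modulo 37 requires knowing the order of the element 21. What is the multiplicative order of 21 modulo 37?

By Lagrange's theorem, ord_37(21) divides φ(37) = 37 − 1 = 36 = 2^2 · 3^2.
Divisors of 36: 1, 2, 3, 4, 6, 9, 12, 18, 36.
Test each divisor d:
21^1 ≡ 21 (mod 37)
21^2 ≡ 34 (mod 37)
21^3 ≡ 11 (mod 37)
21^4 ≡ 9 (mod 37)
21^6 ≡ 10 (mod 37)
21^9 ≡ 36 (mod 37)
21^12 ≡ 26 (mod 37)
21^18 ≡ 1 (mod 37) ✓
Hence ord(21) = 18.

18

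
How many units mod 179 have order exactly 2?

1

φ(179) = 179 − 1 = 178 = 2 · 89.
In a cyclic group of order 178, there are φ(d) elements of order d for each divisor d of 178, and zero for non-divisors.
2 | 178, and φ(2) = 2 − 1 = 1.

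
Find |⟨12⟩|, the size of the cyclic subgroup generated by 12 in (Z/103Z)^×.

102

Since 12 ∈ (Z/103Z)^×, its order divides φ(103) = 103 − 1 = 102 = 2 · 3 · 17.
Divisors of 102: 1, 2, 3, 6, 17, 34, 51, 102.
Evaluate successive powers at the divisors of 102:
12^1 ≡ 12 (mod 103)
12^2 ≡ 41 (mod 103)
12^3 ≡ 80 (mod 103)
12^6 ≡ 14 (mod 103)
12^17 ≡ 57 (mod 103)
12^34 ≡ 56 (mod 103)
12^51 ≡ 102 (mod 103)
12^102 ≡ 1 (mod 103) ✓
Hence ord(12) = 102.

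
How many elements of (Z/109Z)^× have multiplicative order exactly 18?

φ(109) = 109 − 1 = 108 = 2^2 · 3^3.
Since (Z/109Z)^× is cyclic of order 108, the number of elements of order d is φ(d) when d | 108 and 0 otherwise.
18 = 2 · 3^2 divides 108, and φ(18) = 6.

6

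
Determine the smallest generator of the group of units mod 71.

7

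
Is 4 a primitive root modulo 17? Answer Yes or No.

No

φ(17) = 17 − 1 = 16 = 2^4.
Test 4^(16/q) mod 17 for each prime factor q of 16:
4^8 ≡ 1 (mod 17)  [q = 2: ≡ 1 ✗]
Since 4^8 ≡ 1, the order of 4 divides 8 < 16, so 4 is not a primitive root.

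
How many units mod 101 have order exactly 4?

2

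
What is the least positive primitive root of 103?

5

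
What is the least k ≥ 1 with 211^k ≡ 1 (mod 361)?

342

Since 211 ∈ (Z/361Z)^×, its order divides φ(361) = φ(19^2) = 19·(19−1) = 342 = 2 · 3^2 · 19.
Divisors of 342: 1, 2, 3, 6, 9, 18, 19, 38, 57, 114, 171, 342.
Test each divisor d:
211^1 ≡ 211
211^2 ≡ 118
211^3 ≡ 350
211^6 ≡ 121
211^9 ≡ 113
211^18 ≡ 134
211^19 ≡ 116
211^38 ≡ 99
211^57 ≡ 293
211^114 ≡ 292
211^171 ≡ 360
211^342 ≡ 1
The smallest such exponent is 342, so the order of 211 is 342.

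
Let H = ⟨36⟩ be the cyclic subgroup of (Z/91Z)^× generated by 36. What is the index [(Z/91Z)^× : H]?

12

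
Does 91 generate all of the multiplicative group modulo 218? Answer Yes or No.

φ(218) = φ(2)·φ(109) = 1·108 = 108 = 2^2 · 3^3.
Test 91^(108/q) mod 218 for each prime factor q of 108:
91^54 ≡ 217 (mod 218)  [q = 2: ≢ 1 ✓]
91^36 ≡ 45 (mod 218)  [q = 3: ≢ 1 ✓]
All checks pass, so 91 has order 108 and is a primitive root modulo 218.

Yes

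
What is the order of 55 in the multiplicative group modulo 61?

60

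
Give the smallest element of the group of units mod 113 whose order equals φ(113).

φ(113) = 113 − 1 = 112 = 2^4 · 7.
g is a primitive root iff g^(112/q) ≢ 1 (mod 113) for each prime q ∈ {2, 7}.
g = 2: 2^56 ≡ 1 — hits 1, so not a primitive root.
g = 3: 3^56 ≡ 112; 3^16 ≡ 49 — none is 1, so 3 is a primitive root.
The smallest primitive root modulo 113 is 3.

3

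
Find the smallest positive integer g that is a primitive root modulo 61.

φ(61) = 61 − 1 = 60 = 2^2 · 3 · 5.
g is a primitive root iff g^(60/q) ≢ 1 (mod 61) for each prime q ∈ {2, 3, 5}.
g = 2: 2^30 ≡ 60; 2^20 ≡ 47; 2^12 ≡ 9 — none is 1, so 2 is a primitive root.
So 2 is the smallest generator of (Z/61Z)^×.

2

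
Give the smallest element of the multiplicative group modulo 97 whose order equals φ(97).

φ(97) = 97 − 1 = 96 = 2^5 · 3.
Test candidates g = 2, 3, … against the prime factors q ∈ {2, 3} of φ(97): g is a generator iff g^(96/q) ≢ 1 for every such q.
g = 2: 2^48 ≡ 1 — hits 1, so not a primitive root.
g = 3: 3^48 ≡ 1 — hits 1, so not a primitive root.
g = 4: 4^48 ≡ 1 — hits 1, so not a primitive root.
g = 5: 5^48 ≡ 96; 5^32 ≡ 35 — none is 1, so 5 is a primitive root.
The smallest primitive root modulo 97 is 5.

5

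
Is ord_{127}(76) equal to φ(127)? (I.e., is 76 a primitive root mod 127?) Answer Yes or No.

No

φ(127) = 127 − 1 = 126 = 2 · 3^2 · 7.
An element g generates (Z/127Z)^× iff g^(126/q) ≢ 1 (mod 127) for each prime q ∈ {2, 3, 7}.
76^63 ≡ 1 (mod 127)  [q = 2: ≡ 1 ✗]
76^42 ≡ 1 (mod 127)  [q = 3: ≡ 1 ✗]
76^18 ≡ 2 (mod 127)  [q = 7: ≢ 1 ✓]
76^63 ≡ 1 shows ord(76) | 63, strictly less than φ(127); not a primitive root.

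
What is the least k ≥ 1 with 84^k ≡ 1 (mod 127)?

63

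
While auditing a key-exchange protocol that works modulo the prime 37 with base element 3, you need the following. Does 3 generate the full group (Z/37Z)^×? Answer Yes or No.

No

φ(37) = 37 − 1 = 36 = 2^2 · 3^2.
Test 3^(36/q) mod 37 for each prime factor q of 36:
3^18 ≡ 1 (mod 37)  [q = 2: ≡ 1 ✗]
3^12 ≡ 10 (mod 37)  [q = 3: ≢ 1 ✓]
3^18 ≡ 1 shows ord(3) | 18, strictly less than φ(37); not a primitive root.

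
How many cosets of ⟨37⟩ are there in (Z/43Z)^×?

7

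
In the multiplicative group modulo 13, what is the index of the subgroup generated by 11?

Since 11 ∈ (Z/13Z)^×, its order divides φ(13) = 13 − 1 = 12 = 2^2 · 3.
Divisors of 12: 1, 2, 3, 4, 6, 12.
Compute 11^d (mod 13) for the divisors d until we hit 1:
11^1 ≡ 11 (mod 13)
11^2 ≡ 4 (mod 13)
11^3 ≡ 5 (mod 13)
11^4 ≡ 3 (mod 13)
11^6 ≡ 12 (mod 13)
11^12 ≡ 1 (mod 13) ✓
So ord_13(11) = 12, hence |⟨11⟩| = 12.
Index = |(Z/13Z)^×| / |⟨11⟩| = 12 / 12 = 1.

1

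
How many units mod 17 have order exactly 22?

0

φ(17) = 17 − 1 = 16 = 2^4.
Since (Z/17Z)^× is cyclic of order 16, the number of elements of order d is φ(d) when d | 16 and 0 otherwise.
Here 16 is not a multiple of 22, so there are no elements of order 22.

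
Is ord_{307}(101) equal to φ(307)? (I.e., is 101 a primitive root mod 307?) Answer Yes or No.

φ(307) = 307 − 1 = 306 = 2 · 3^2 · 17.
An element g generates (Z/307Z)^× iff g^(306/q) ≢ 1 (mod 307) for each prime q ∈ {2, 3, 17}.
101^153 ≡ 1 (mod 307)  [q = 2: ≡ 1 ✗]
101^102 ≡ 1 (mod 307)  [q = 3: ≡ 1 ✗]
101^18 ≡ 24 (mod 307)  [q = 17: ≢ 1 ✓]
101^153 ≡ 1 shows ord(101) | 153, strictly less than φ(307); not a primitive root.

No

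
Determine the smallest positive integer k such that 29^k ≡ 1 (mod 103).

51

ord(29) | φ(103) = 103 − 1 = 102 = 2 · 3 · 17.
Divisors of 102: 1, 2, 3, 6, 17, 34, 51, 102.
Evaluate successive powers at the divisors of 102:
29^1 ≡ 29
29^2 ≡ 17
29^3 ≡ 81
29^6 ≡ 72
29^17 ≡ 56
29^34 ≡ 46
29^51 ≡ 1
So ord_103(29) = 51.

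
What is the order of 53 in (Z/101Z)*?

100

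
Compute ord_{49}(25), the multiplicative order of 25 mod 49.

ord(25) | φ(49) = φ(7^2) = 7·(7−1) = 42 = 2 · 3 · 7.
Divisors of 42: 1, 2, 3, 6, 7, 14, 21, 42.
Compute 25^d (mod 49) for the divisors d until we hit 1:
25^1 ≡ 25
25^2 ≡ 37
25^3 ≡ 43
25^6 ≡ 36
25^7 ≡ 18
25^14 ≡ 30
25^21 ≡ 1
So ord_49(25) = 21.

21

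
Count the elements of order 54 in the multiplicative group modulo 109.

φ(109) = 109 − 1 = 108 = 2^2 · 3^3.
(Z/109Z)^× is cyclic (|G| = 108); a cyclic group of order m has exactly φ(d) elements of each order d | m, and none otherwise.
54 = 2 · 3^3 divides 108, and φ(54) = 18.

18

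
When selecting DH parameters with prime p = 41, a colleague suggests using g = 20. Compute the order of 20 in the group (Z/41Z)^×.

By Lagrange's theorem, ord_41(20) divides φ(41) = 41 − 1 = 40 = 2^3 · 5.
Divisors of 40: 1, 2, 4, 5, 8, 10, 20, 40.
Evaluate successive powers at the divisors of 40:
20^1 ≡ 20 (mod 41)
20^2 ≡ 31 (mod 41)
20^4 ≡ 18 (mod 41)
20^5 ≡ 32 (mod 41)
20^8 ≡ 37 (mod 41)
20^10 ≡ 40 (mod 41)
20^20 ≡ 1 (mod 41) ✓
Hence ord(20) = 20.

20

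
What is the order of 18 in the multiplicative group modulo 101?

The order of 18 must divide φ(101) = 101 − 1 = 100 = 2^2 · 5^2.
Divisors of 100: 1, 2, 4, 5, 10, 20, 25, 50, 100.
Test each divisor d:
18^1 ≡ 18 (mod 101)
18^2 ≡ 21 (mod 101)
18^4 ≡ 37 (mod 101)
18^5 ≡ 60 (mod 101)
18^10 ≡ 65 (mod 101)
18^20 ≡ 84 (mod 101)
18^25 ≡ 91 (mod 101)
18^50 ≡ 100 (mod 101)
18^100 ≡ 1 (mod 101) ✓
Therefore the multiplicative order of 18 modulo 101 is 100.

100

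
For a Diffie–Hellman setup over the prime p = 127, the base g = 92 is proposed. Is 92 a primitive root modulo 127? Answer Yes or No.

Yes

φ(127) = 127 − 1 = 126 = 2 · 3^2 · 7.
Test 92^(126/q) mod 127 for each prime factor q of 126:
92^63 ≡ 126 (mod 127)  [q = 2: ≢ 1 ✓]
92^42 ≡ 107 (mod 127)  [q = 3: ≢ 1 ✓]
92^18 ≡ 32 (mod 127)  [q = 7: ≢ 1 ✓]
All checks pass, so 92 has order 126 and is a primitive root modulo 127.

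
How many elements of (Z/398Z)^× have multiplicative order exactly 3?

2

φ(398) = φ(2)·φ(199) = 1·198 = 198 = 2 · 3^2 · 11.
In a cyclic group of order 198, there are φ(d) elements of order d for each divisor d of 198, and zero for non-divisors.
3 | 198, and φ(3) = 3 − 1 = 2.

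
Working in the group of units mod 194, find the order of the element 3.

ord(3) | φ(194) = φ(2)·φ(97) = 1·96 = 96 = 2^5 · 3.
Divisors of 96: 1, 2, 3, 4, 6, 8, 12, 16, 24, 32, 48, 96.
Check 3^d mod 194 for each divisor in increasing order:
3^1 ≡ 3 (mod 194)
3^2 ≡ 9 (mod 194)
3^3 ≡ 27 (mod 194)
3^4 ≡ 81 (mod 194)
3^6 ≡ 147 (mod 194)
3^8 ≡ 159 (mod 194)
3^12 ≡ 75 (mod 194)
3^16 ≡ 61 (mod 194)
3^24 ≡ 193 (mod 194)
3^32 ≡ 35 (mod 194)
3^48 ≡ 1 (mod 194) ✓
Hence ord(3) = 48.

48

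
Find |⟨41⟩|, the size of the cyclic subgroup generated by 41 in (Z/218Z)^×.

12

Since 41 ∈ (Z/218Z)^×, its order divides φ(218) = φ(2)·φ(109) = 1·108 = 108 = 2^2 · 3^3.
Divisors of 108: 1, 2, 3, 4, 6, 9, 12, 18, 27, 36, 54, 108.
Check 41^d mod 218 for each divisor in increasing order:
41^1 ≡ 41
41^2 ≡ 155
41^3 ≡ 33
41^4 ≡ 45
41^6 ≡ 217
41^9 ≡ 185
41^12 ≡ 1
Hence ord(41) = 12.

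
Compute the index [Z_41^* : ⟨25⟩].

4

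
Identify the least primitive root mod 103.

5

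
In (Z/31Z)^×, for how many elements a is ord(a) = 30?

φ(31) = 31 − 1 = 30 = 2 · 3 · 5.
(Z/31Z)^× is cyclic (|G| = 30); a cyclic group of order m has exactly φ(d) elements of each order d | m, and none otherwise.
30 = 2 · 3 · 5 divides 30, and φ(30) = 8.

8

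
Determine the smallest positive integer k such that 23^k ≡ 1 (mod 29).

7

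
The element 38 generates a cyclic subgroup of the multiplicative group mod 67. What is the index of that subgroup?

11

By Lagrange's theorem, ord_67(38) divides φ(67) = 67 − 1 = 66 = 2 · 3 · 11.
Divisors of 66: 1, 2, 3, 6, 11, 22, 33, 66.
Test each divisor d:
38^1 ≡ 38
38^2 ≡ 37
38^3 ≡ 66
38^6 ≡ 1
So ord_67(38) = 6, hence |⟨38⟩| = 6.
Index = |(Z/67Z)^×| / |⟨38⟩| = 66 / 6 = 11.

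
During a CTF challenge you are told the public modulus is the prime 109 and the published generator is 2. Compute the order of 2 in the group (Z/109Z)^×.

By Lagrange's theorem, ord_109(2) divides φ(109) = 109 − 1 = 108 = 2^2 · 3^3.
Divisors of 108: 1, 2, 3, 4, 6, 9, 12, 18, 27, 36, 54, 108.
Evaluate successive powers at the divisors of 108:
2^1 ≡ 2 (mod 109)
2^2 ≡ 4 (mod 109)
2^3 ≡ 8 (mod 109)
2^4 ≡ 16 (mod 109)
2^6 ≡ 64 (mod 109)
2^9 ≡ 76 (mod 109)
2^12 ≡ 63 (mod 109)
2^18 ≡ 108 (mod 109)
2^27 ≡ 33 (mod 109)
2^36 ≡ 1 (mod 109) ✓
The smallest such exponent is 36, so the order of 2 is 36.

36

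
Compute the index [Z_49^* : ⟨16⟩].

2

By Lagrange's theorem, ord_49(16) divides φ(49) = φ(7^2) = 7·(7−1) = 42 = 2 · 3 · 7.
Divisors of 42: 1, 2, 3, 6, 7, 14, 21, 42.
Check 16^d mod 49 for each divisor in increasing order:
16^1 ≡ 16 (mod 49)
16^2 ≡ 11 (mod 49)
16^3 ≡ 29 (mod 49)
16^6 ≡ 8 (mod 49)
16^7 ≡ 30 (mod 49)
16^14 ≡ 18 (mod 49)
16^21 ≡ 1 (mod 49) ✓
The order of 16 is 21, so the subgroup it generates has 21 elements.
[(Z/49Z)^× : ⟨16⟩] = 42/21 = 2.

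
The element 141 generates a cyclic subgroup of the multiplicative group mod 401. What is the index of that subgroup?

By Lagrange's theorem, ord_401(141) divides φ(401) = 401 − 1 = 400 = 2^4 · 5^2.
Divisors of 400: 1, 2, 4, 5, 8, 10, 16, 20, 25, 40, 50, 80, 100, 200, 400.
Check 141^d mod 401 for each divisor in increasing order:
141^1 ≡ 141 (mod 401)
141^2 ≡ 232 (mod 401)
141^4 ≡ 90 (mod 401)
141^5 ≡ 259 (mod 401)
141^8 ≡ 80 (mod 401)
141^10 ≡ 114 (mod 401)
141^16 ≡ 385 (mod 401)
141^20 ≡ 164 (mod 401)
141^25 ≡ 371 (mod 401)
141^40 ≡ 29 (mod 401)
141^50 ≡ 98 (mod 401)
141^80 ≡ 39 (mod 401)
141^100 ≡ 381 (mod 401)
141^200 ≡ 400 (mod 401)
141^400 ≡ 1 (mod 401) ✓
So ord_401(141) = 400, hence |⟨141⟩| = 400.
The index is φ(401) / ord(141) = 400 / 400 = 1.

1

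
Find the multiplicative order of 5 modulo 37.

36

The order of 5 must divide φ(37) = 37 − 1 = 36 = 2^2 · 3^2.
Divisors of 36: 1, 2, 3, 4, 6, 9, 12, 18, 36.
Check 5^d mod 37 for each divisor in increasing order:
5^1 ≡ 5 (mod 37)
5^2 ≡ 25 (mod 37)
5^3 ≡ 14 (mod 37)
5^4 ≡ 33 (mod 37)
5^6 ≡ 11 (mod 37)
5^9 ≡ 6 (mod 37)
5^12 ≡ 10 (mod 37)
5^18 ≡ 36 (mod 37)
5^36 ≡ 1 (mod 37) ✓
Therefore the multiplicative order of 5 modulo 37 is 36.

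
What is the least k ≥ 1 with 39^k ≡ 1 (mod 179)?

89

By Lagrange's theorem, ord_179(39) divides φ(179) = 179 − 1 = 178 = 2 · 89.
Divisors of 178: 1, 2, 89, 178.
Evaluate successive powers at the divisors of 178:
39^1 ≡ 39 (mod 179)
39^2 ≡ 89 (mod 179)
39^89 ≡ 1 (mod 179) ✓
So ord_179(39) = 89.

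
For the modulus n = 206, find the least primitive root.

5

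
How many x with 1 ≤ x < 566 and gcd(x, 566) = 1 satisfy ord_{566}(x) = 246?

0

φ(566) = φ(2)·φ(283) = 1·282 = 282 = 2 · 3 · 47.
In a cyclic group of order 282, there are φ(d) elements of order d for each divisor d of 282, and zero for non-divisors.
246 does not divide 282, so no element of (Z/566Z)^× has order 246.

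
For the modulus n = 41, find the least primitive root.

φ(41) = 41 − 1 = 40 = 2^3 · 5.
Test candidates g = 2, 3, … against the prime factors q ∈ {2, 5} of φ(41): g is a generator iff g^(40/q) ≢ 1 for every such q.
g = 2: 2^20 ≡ 1 — hits 1, so not a primitive root.
g = 3: 3^20 ≡ 40; 3^8 ≡ 1 — hits 1, so not a primitive root.
g = 4: 4^20 ≡ 1 — hits 1, so not a primitive root.
g = 5: 5^20 ≡ 1 — hits 1, so not a primitive root.
g = 6: 6^20 ≡ 40; 6^8 ≡ 10 — none is 1, so 6 is a primitive root.
The smallest primitive root modulo 41 is 6.

6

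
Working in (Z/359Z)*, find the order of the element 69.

179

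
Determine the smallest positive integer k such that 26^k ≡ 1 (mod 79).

39

The order of 26 must divide φ(79) = 79 − 1 = 78 = 2 · 3 · 13.
Divisors of 78: 1, 2, 3, 6, 13, 26, 39, 78.
Test each divisor d:
26^1 ≡ 26 (mod 79)
26^2 ≡ 44 (mod 79)
26^3 ≡ 38 (mod 79)
26^6 ≡ 22 (mod 79)
26^13 ≡ 23 (mod 79)
26^26 ≡ 55 (mod 79)
26^39 ≡ 1 (mod 79) ✓
So ord_79(26) = 39.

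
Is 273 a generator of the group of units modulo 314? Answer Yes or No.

No

φ(314) = φ(2)·φ(157) = 1·156 = 156 = 2^2 · 3 · 13.
Test 273^(156/q) mod 314 for each prime factor q of 156:
273^78 ≡ 313 (mod 314)  [q = 2: ≢ 1 ✓]
273^52 ≡ 1 (mod 314)  [q = 3: ≡ 1 ✗]
273^12 ≡ 173 (mod 314)  [q = 13: ≢ 1 ✓]
The check at q = 3 fails, so 273 generates a proper subgroup.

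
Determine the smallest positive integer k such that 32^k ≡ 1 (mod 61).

12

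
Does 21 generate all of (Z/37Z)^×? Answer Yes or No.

No

φ(37) = 37 − 1 = 36 = 2^2 · 3^2.
21 is a primitive root mod 37 iff 21^(φ(37)/q) ≢ 1 for every prime q | φ(37), i.e. q ∈ {2, 3}.
21^18 ≡ 1 (mod 37)  [q = 2: ≡ 1 ✗]
21^12 ≡ 26 (mod 37)  [q = 3: ≢ 1 ✓]
Since 21^18 ≡ 1, the order of 21 divides 18 < 36, so 21 is not a primitive root.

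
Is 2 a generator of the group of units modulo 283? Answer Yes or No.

φ(283) = 283 − 1 = 282 = 2 · 3 · 47.
2 is a primitive root mod 283 iff 2^(φ(283)/q) ≢ 1 for every prime q | φ(283), i.e. q ∈ {2, 3, 47}.
2^141 ≡ 282 (mod 283)  [q = 2: ≢ 1 ✓]
2^94 ≡ 1 (mod 283)  [q = 3: ≡ 1 ✗]
2^6 ≡ 64 (mod 283)  [q = 47: ≢ 1 ✓]
The check at q = 3 fails, so 2 generates a proper subgroup.

No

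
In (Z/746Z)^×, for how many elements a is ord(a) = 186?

60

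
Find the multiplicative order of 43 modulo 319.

28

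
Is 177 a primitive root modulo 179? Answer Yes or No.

φ(179) = 179 − 1 = 178 = 2 · 89.
Test 177^(178/q) mod 179 for each prime factor q of 178:
177^89 ≡ 1 (mod 179)  [q = 2: ≡ 1 ✗]
177^2 ≡ 4 (mod 179)  [q = 89: ≢ 1 ✓]
Since 177^89 ≡ 1, the order of 177 divides 89 < 178, so 177 is not a primitive root.

No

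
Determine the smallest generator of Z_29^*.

2

φ(29) = 29 − 1 = 28 = 2^2 · 7.
g is a primitive root iff g^(28/q) ≢ 1 (mod 29) for each prime q ∈ {2, 7}.
g = 2: 2^14 ≡ 28; 2^4 ≡ 16 — none is 1, so 2 is a primitive root.
So 2 is the smallest generator of (Z/29Z)^×.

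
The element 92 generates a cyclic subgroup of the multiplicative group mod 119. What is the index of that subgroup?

The order of 92 must divide φ(119) = φ(7·17) = (7−1)·(17−1) = 6·16 = 96 = 2^5 · 3.
Divisors of 96: 1, 2, 3, 4, 6, 8, 12, 16, 24, 32, 48, 96.
Compute 92^d (mod 119) for the divisors d until we hit 1:
92^1 ≡ 92 (mod 119)
92^2 ≡ 15 (mod 119)
92^3 ≡ 71 (mod 119)
92^4 ≡ 106 (mod 119)
92^6 ≡ 43 (mod 119)
92^8 ≡ 50 (mod 119)
92^12 ≡ 64 (mod 119)
92^16 ≡ 1 (mod 119) ✓
So ord_119(92) = 16, hence |⟨92⟩| = 16.
[(Z/119Z)^× : ⟨92⟩] = 96/16 = 6.

6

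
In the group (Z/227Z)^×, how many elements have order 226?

112

φ(227) = 227 − 1 = 226 = 2 · 113.
In a cyclic group of order 226, there are φ(d) elements of order d for each divisor d of 226, and zero for non-divisors.
226 = 2 · 113 divides 226, and φ(226) = 112.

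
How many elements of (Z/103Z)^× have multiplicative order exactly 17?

16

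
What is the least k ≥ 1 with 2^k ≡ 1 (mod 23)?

11

The order of 2 must divide φ(23) = 23 − 1 = 22 = 2 · 11.
Divisors of 22: 1, 2, 11, 22.
Compute 2^d (mod 23) for the divisors d until we hit 1:
2^1 ≡ 2 (mod 23)
2^2 ≡ 4 (mod 23)
2^11 ≡ 1 (mod 23) ✓
So ord_23(2) = 11.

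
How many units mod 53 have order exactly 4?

φ(53) = 53 − 1 = 52 = 2^2 · 13.
(Z/53Z)^× is cyclic (|G| = 52); a cyclic group of order m has exactly φ(d) elements of each order d | m, and none otherwise.
4 = 2^2 divides 52, and φ(4) = 2.

2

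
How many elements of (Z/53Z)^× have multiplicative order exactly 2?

φ(53) = 53 − 1 = 52 = 2^2 · 13.
In a cyclic group of order 52, there are φ(d) elements of order d for each divisor d of 52, and zero for non-divisors.
2 | 52, and φ(2) = 2 − 1 = 1.

1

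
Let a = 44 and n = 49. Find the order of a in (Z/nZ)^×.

By Lagrange's theorem, ord_49(44) divides φ(49) = φ(7^2) = 7·(7−1) = 42 = 2 · 3 · 7.
Divisors of 42: 1, 2, 3, 6, 7, 14, 21, 42.
Evaluate successive powers at the divisors of 42:
44^1 ≡ 44
44^2 ≡ 25
44^3 ≡ 22
44^6 ≡ 43
44^7 ≡ 30
44^14 ≡ 18
44^21 ≡ 1
The smallest such exponent is 21, so the order of 44 is 21.

21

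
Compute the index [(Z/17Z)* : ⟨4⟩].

The order of 4 must divide φ(17) = 17 − 1 = 16 = 2^4.
Divisors of 16: 1, 2, 4, 8, 16.
Compute 4^d (mod 17) for the divisors d until we hit 1:
4^1 ≡ 4 (mod 17)
4^2 ≡ 16 (mod 17)
4^4 ≡ 1 (mod 17) ✓
Thus |⟨4⟩| = ord(4) = 4.
Index = |(Z/17Z)^×| / |⟨4⟩| = 16 / 4 = 4.

4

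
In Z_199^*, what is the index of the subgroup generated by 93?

33

Since 93 ∈ (Z/199Z)^×, its order divides φ(199) = 199 − 1 = 198 = 2 · 3^2 · 11.
Divisors of 198: 1, 2, 3, 6, 9, 11, 18, 22, 33, 66, 99, 198.
Test each divisor d:
93^1 ≡ 93 (mod 199)
93^2 ≡ 92 (mod 199)
93^3 ≡ 198 (mod 199)
93^6 ≡ 1 (mod 199) ✓
Thus |⟨93⟩| = ord(93) = 6.
The index is φ(199) / ord(93) = 198 / 6 = 33.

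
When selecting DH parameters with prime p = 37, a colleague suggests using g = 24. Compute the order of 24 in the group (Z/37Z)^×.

The order of 24 must divide φ(37) = 37 − 1 = 36 = 2^2 · 3^2.
Divisors of 36: 1, 2, 3, 4, 6, 9, 12, 18, 36.
Test each divisor d:
24^1 ≡ 24 (mod 37)
24^2 ≡ 21 (mod 37)
24^3 ≡ 23 (mod 37)
24^4 ≡ 34 (mod 37)
24^6 ≡ 11 (mod 37)
24^9 ≡ 31 (mod 37)
24^12 ≡ 10 (mod 37)
24^18 ≡ 36 (mod 37)
24^36 ≡ 1 (mod 37) ✓
Therefore the multiplicative order of 24 modulo 37 is 36.

36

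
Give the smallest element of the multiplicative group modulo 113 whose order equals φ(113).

φ(113) = 113 − 1 = 112 = 2^4 · 7.
Test candidates g = 2, 3, … against the prime factors q ∈ {2, 7} of φ(113): g is a generator iff g^(112/q) ≢ 1 for every such q.
g = 2: 2^56 ≡ 1 — hits 1, so not a primitive root.
g = 3: 3^56 ≡ 112; 3^16 ≡ 49 — none is 1, so 3 is a primitive root.
So 3 is the smallest generator of (Z/113Z)^×.

3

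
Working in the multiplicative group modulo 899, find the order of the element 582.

The order of 582 must divide φ(899) = φ(29·31) = (29−1)·(31−1) = 28·30 = 840 = 2^3 · 3 · 5 · 7.
Divisors of 840: 1, 2, 3, 4, 5, 6, 7, 8, 10, 12, 14, 15, 20, 21, 24, 28, 30, 35, 40, 42, 56, 60, 70, 84, 105, 120, 140, 168, 210, 280, 420, 840.
Evaluate successive powers at the divisors of 840:
582^1 ≡ 582 (mod 899)
582^2 ≡ 700 (mod 899)
582^3 ≡ 153 (mod 899)
582^4 ≡ 45 (mod 899)
582^5 ≡ 119 (mod 899)
582^6 ≡ 35 (mod 899)
582^7 ≡ 592 (mod 899)
582^8 ≡ 227 (mod 899)
582^10 ≡ 676 (mod 899)
582^12 ≡ 326 (mod 899)
582^14 ≡ 753 (mod 899)
582^15 ≡ 433 (mod 899)
582^20 ≡ 284 (mod 899)
582^21 ≡ 771 (mod 899)
582^24 ≡ 194 (mod 899)
582^28 ≡ 639 (mod 899)
582^30 ≡ 497 (mod 899)
582^35 ≡ 708 (mod 899)
582^40 ≡ 645 (mod 899)
582^42 ≡ 202 (mod 899)
582^56 ≡ 175 (mod 899)
582^60 ≡ 683 (mod 899)
582^70 ≡ 521 (mod 899)
582^84 ≡ 349 (mod 899)
582^105 ≡ 278 (mod 899)
582^120 ≡ 807 (mod 899)
582^140 ≡ 842 (mod 899)
582^168 ≡ 436 (mod 899)
582^210 ≡ 869 (mod 899)
582^280 ≡ 552 (mod 899)
582^420 ≡ 1 (mod 899) ✓
So ord_899(582) = 420.

420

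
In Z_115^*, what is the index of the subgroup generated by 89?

Since 89 ∈ (Z/115Z)^×, its order divides φ(115) = φ(5·23) = (5−1)·(23−1) = 4·22 = 88 = 2^3 · 11.
Divisors of 88: 1, 2, 4, 8, 11, 22, 44, 88.
Evaluate successive powers at the divisors of 88:
89^1 ≡ 89 (mod 115)
89^2 ≡ 101 (mod 115)
89^4 ≡ 81 (mod 115)
89^8 ≡ 6 (mod 115)
89^11 ≡ 114 (mod 115)
89^22 ≡ 1 (mod 115) ✓
The order of 89 is 22, so the subgroup it generates has 22 elements.
Index = |(Z/115Z)^×| / |⟨89⟩| = 88 / 22 = 4.

4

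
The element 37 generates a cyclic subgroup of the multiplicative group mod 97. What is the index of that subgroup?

Since 37 ∈ (Z/97Z)^×, its order divides φ(97) = 97 − 1 = 96 = 2^5 · 3.
Divisors of 96: 1, 2, 3, 4, 6, 8, 12, 16, 24, 32, 48, 96.
Evaluate successive powers at the divisors of 96:
37^1 ≡ 37 (mod 97)
37^2 ≡ 11 (mod 97)
37^3 ≡ 19 (mod 97)
37^4 ≡ 24 (mod 97)
37^6 ≡ 70 (mod 97)
37^8 ≡ 91 (mod 97)
37^12 ≡ 50 (mod 97)
37^16 ≡ 36 (mod 97)
37^24 ≡ 75 (mod 97)
37^32 ≡ 35 (mod 97)
37^48 ≡ 96 (mod 97)
37^96 ≡ 1 (mod 97) ✓
So ord_97(37) = 96, hence |⟨37⟩| = 96.
Index = |(Z/97Z)^×| / |⟨37⟩| = 96 / 96 = 1.

1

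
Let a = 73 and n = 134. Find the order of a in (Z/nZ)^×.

33

ord(73) | φ(134) = φ(2)·φ(67) = 1·66 = 66 = 2 · 3 · 11.
Divisors of 66: 1, 2, 3, 6, 11, 22, 33, 66.
Check 73^d mod 134 for each divisor in increasing order:
73^1 ≡ 73
73^2 ≡ 103
73^3 ≡ 15
73^6 ≡ 91
73^11 ≡ 29
73^22 ≡ 37
73^33 ≡ 1
Hence ord(73) = 33.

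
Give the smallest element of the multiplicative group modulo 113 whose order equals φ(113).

3

φ(113) = 113 − 1 = 112 = 2^4 · 7.
Test candidates g = 2, 3, … against the prime factors q ∈ {2, 7} of φ(113): g is a generator iff g^(112/q) ≢ 1 for every such q.
g = 2: 2^56 ≡ 1 — hits 1, so not a primitive root.
g = 3: 3^56 ≡ 112; 3^16 ≡ 49 — none is 1, so 3 is a primitive root.
So 3 is the smallest generator of (Z/113Z)^×.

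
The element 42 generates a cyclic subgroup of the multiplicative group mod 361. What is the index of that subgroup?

2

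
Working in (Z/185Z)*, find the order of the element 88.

12

ord(88) | φ(185) = φ(5·37) = (5−1)·(37−1) = 4·36 = 144 = 2^4 · 3^2.
Divisors of 144: 1, 2, 3, 4, 6, 8, 9, 12, 16, 18, 24, 36, 48, 72, 144.
Evaluate successive powers at the divisors of 144:
88^1 ≡ 88
88^2 ≡ 159
88^3 ≡ 117
88^4 ≡ 121
88^6 ≡ 184
88^8 ≡ 26
88^9 ≡ 68
88^12 ≡ 1
The smallest such exponent is 12, so the order of 88 is 12.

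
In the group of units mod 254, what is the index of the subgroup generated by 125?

9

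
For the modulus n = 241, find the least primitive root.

φ(241) = 241 − 1 = 240 = 2^4 · 3 · 5.
Test candidates g = 2, 3, … against the prime factors q ∈ {2, 3, 5} of φ(241): g is a generator iff g^(240/q) ≢ 1 for every such q.
g = 2: 2^120 ≡ 1 — hits 1, so not a primitive root.
g = 3: 3^120 ≡ 1 — hits 1, so not a primitive root.
g = 4: 4^120 ≡ 1 — hits 1, so not a primitive root.
g = 5: 5^120 ≡ 1 — hits 1, so not a primitive root.
g = 6: 6^120 ≡ 1 — hits 1, so not a primitive root.
g = 7: 7^120 ≡ 240; 7^80 ≡ 15; 7^48 ≡ 91 — none is 1, so 7 is a primitive root.
The smallest primitive root modulo 241 is 7.

7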